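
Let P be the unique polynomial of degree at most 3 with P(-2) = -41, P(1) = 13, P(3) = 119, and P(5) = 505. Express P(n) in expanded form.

Using the Lagrange interpolation formula with nodes -2, 1, 3, 5:
  L_0(n) = (n - 1)(n - 3)(n - 5) / -105
  L_1(n) = (n + 2)(n - 3)(n - 5) / 24
  L_2(n) = (n + 2)(n - 1)(n - 5) / -20
  L_3(n) = (n + 2)(n - 1)(n - 3) / 56
Then P(n) = -41·L_0(n) + 13·L_1(n) + 119·L_2(n) + 505·L_3(n).
Expanding and collecting terms gives P(n) = 4n^3 - n^2 + 5n + 5.
Check: P(1) = 13. ✓

P(n) = 4n^3 - n^2 + 5n + 5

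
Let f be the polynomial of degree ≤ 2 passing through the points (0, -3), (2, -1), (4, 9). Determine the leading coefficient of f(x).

Write f(x) = ax^2 + bx + c. Substituting each data point gives a linear system:
  c = -3
  4a + 2b + c = -1
  16a + 4b + c = 9
Solving the system yields a = 1, b = -1, c = -3.
So f(x) = x² - x - 3.
The leading coefficient is 1.

1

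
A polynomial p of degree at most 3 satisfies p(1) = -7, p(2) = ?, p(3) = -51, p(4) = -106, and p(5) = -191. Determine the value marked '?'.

-20

The 4 known points determine the degree-3 polynomial uniquely.
Write p(s) = as^3 + bs^2 + cs + d. Substituting each data point gives a linear system:
  a + b + c + d = -7
  27a + 9b + 3c + d = -51
  64a + 16b + 4c + d = -106
  125a + 25b + 5c + d = -191
Solving the system yields a = -1, b = -3, c = 3, d = -6.
So p(s) = -s³ - 3s² + 3s - 6.
Then p(2) = -20.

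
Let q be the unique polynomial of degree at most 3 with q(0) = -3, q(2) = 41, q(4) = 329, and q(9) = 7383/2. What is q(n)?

Write q(n) = an^3 + bn^2 + cn + d. Substituting each data point gives a linear system:
  d = -3
  8a + 4b + 2c + d = 41
  64a + 16b + 4c + d = 329
  729a + 81b + 9c + d = 7383/2
Solving the system yields a = 5, b = 1/2, c = 1, d = -3.
So q(n) = 5n^3 + (1/2)n^2 + n - 3.
Check: q(0) = -3. ✓

q(n) = 5n^3 + (1/2)n^2 + n - 3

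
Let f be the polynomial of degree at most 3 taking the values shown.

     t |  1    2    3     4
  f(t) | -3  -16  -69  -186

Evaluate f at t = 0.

Forward differences of the values at t = 1, 2, 3, 4:
  f  : -3  -16  -69  -186
  Δ  : -13  -53  -117
  Δ^2: -40  -64
  Δ^3: -24
The third differences are constant, confirming degree 3.
Interpolating (Newton forward form) and evaluating at t = 0 gives f(0) = -6.

-6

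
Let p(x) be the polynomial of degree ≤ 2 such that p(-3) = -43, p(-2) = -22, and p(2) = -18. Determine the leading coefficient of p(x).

Write p(x) = ax^2 + bx + c. Substituting each data point gives a linear system:
  9a - 3b + c = -43
  4a - 2b + c = -22
  4a + 2b + c = -18
Solving the system yields a = -4, b = 1, c = -4.
So p(x) = -4x^2 + x - 4.
The leading coefficient is -4.

-4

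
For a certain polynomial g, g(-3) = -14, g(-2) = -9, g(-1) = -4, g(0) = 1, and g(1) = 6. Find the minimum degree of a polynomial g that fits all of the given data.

1

Forward differences of the values at n = -3, -2, -1, 0, 1:
  g  : -14  -9  -4  1  6
  Δ  : 5  5  5  5
  Δ^2: 0  0  0
  Δ^3: 0  0
  Δ^4: 0
The first differences are constant (5) and nonzero, while all higher differences vanish, so the minimal degree is 1.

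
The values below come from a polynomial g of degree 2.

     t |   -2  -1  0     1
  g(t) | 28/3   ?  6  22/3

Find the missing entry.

20/3

On equispaced nodes a degree-2 polynomial has vanishing third forward difference, so
  - g(-2) + 3·g(-1) - 3·g(0) + g(1) = 0.
Substituting the known values and solving for g(-1):
  3·g(-1) = 20
  g(-1) = 20/3.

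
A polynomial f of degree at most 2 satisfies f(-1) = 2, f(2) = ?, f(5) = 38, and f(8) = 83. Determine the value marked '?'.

11

The 3 known points determine the degree-2 polynomial uniquely.
Write f(n) = an^2 + bn + c. Substituting each data point gives a linear system:
  a - b + c = 2
  25a + 5b + c = 38
  64a + 8b + c = 83
Solving the system yields a = 1, b = 2, c = 3.
So f(n) = n^2 + 2n + 3.
Then f(2) = 11.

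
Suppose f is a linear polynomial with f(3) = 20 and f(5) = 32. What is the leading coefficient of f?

Write f(n) = an + b. Substituting each data point gives a linear system:
  3a + b = 20
  5a + b = 32
Solving the system yields a = 6, b = 2.
So f(n) = 6n + 2.
The leading coefficient is 6.

6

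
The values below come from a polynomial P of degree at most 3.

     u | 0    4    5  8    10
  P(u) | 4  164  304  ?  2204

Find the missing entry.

The 4 known points determine the degree-3 polynomial uniquely.
Write P(u) = au^3 + bu^2 + cu + d. Substituting each data point gives a linear system:
  d = 4
  64a + 16b + 4c + d = 164
  125a + 25b + 5c + d = 304
  1000a + 100b + 10c + d = 2204
Solving the system yields a = 2, b = 2, c = 0, d = 4.
So P(u) = 2u^3 + 2u^2 + 4.
Then P(8) = 1156.

1156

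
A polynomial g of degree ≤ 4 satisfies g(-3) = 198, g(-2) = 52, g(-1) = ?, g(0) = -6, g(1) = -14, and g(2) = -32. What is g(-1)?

4

The 5 known points determine the degree-4 polynomial uniquely.
Write g(s) = as^4 + bs^3 + cs^2 + ds + e. Substituting each data point gives a linear system:
  81a - 27b + 9c - 3d + e = 198
  16a - 8b + 4c - 2d + e = 52
  e = -6
  a + b + c + d + e = -14
  16a + 8b + 4c + 2d + e = -32
Solving the system yields a = 1, b = -4, c = 0, d = -5, e = -6.
So g(s) = s^4 - 4s^3 - 5s - 6.
Then g(-1) = 4.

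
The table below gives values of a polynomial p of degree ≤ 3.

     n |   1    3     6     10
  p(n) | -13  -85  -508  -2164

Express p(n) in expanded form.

Write p(n) = an^3 + bn^2 + cn + d. Substituting each data point gives a linear system:
  a + b + c + d = -13
  27a + 9b + 3c + d = -85
  216a + 36b + 6c + d = -508
  1000a + 100b + 10c + d = -2164
Solving the system yields a = -2, b = -1, c = -6, d = -4.
So p(n) = -2n³ - n² - 6n - 4.
Check: p(10) = -2164. ✓

p(n) = -2n^3 - n^2 - 6n - 4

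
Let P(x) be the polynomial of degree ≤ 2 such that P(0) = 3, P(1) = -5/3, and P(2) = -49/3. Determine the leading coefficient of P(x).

-5

Write P(x) = ax^2 + bx + c. Substituting each data point gives a linear system:
  c = 3
  a + b + c = -5/3
  4a + 2b + c = -49/3
Solving the system yields a = -5, b = 1/3, c = 3.
So P(x) = -5x^2 + (1/3)x + 3.
The leading coefficient is -5.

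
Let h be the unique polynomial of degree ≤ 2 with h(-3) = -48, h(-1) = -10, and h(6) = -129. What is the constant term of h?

Write h(s) = as^2 + bs + c. Substituting each data point gives a linear system:
  9a - 3b + c = -48
  a - b + c = -10
  36a + 6b + c = -129
Solving the system yields a = -4, b = 3, c = -3.
So h(s) = -4s^2 + 3s - 3.
The constant term is -3.

-3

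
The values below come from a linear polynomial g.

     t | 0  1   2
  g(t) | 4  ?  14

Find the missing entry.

9

The 2 known points determine the degree-1 polynomial uniquely.
Write g(t) = at + b. Substituting each data point gives a linear system:
  b = 4
  2a + b = 14
Solving the system yields a = 5, b = 4.
So g(t) = 5t + 4.
Then g(1) = 9.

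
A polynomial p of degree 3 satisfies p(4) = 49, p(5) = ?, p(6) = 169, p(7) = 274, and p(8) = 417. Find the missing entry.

The 4 known points determine the degree-3 polynomial uniquely.
Write p(u) = au^3 + bu^2 + cu + d. Substituting each data point gives a linear system:
  64a + 16b + 4c + d = 49
  216a + 36b + 6c + d = 169
  343a + 49b + 7c + d = 274
  512a + 64b + 8c + d = 417
Solving the system yields a = 1, b = -2, c = 4, d = 1.
So p(u) = u^3 - 2u^2 + 4u + 1.
Then p(5) = 96.

96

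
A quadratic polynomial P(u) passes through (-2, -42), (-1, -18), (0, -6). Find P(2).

Write P(u) = au^2 + bu + c. Substituting each data point gives a linear system:
  4a - 2b + c = -42
  a - b + c = -18
  c = -6
Solving the system yields a = -6, b = 6, c = -6.
So P(u) = -6u^2 + 6u - 6.
Then P(2) = -18.

-18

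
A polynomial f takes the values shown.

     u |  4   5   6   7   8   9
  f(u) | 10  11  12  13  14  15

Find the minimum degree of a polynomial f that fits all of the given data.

Forward differences of the values at u = 4, 5, 6, 7, 8, 9:
  f  : 10  11  12  13  14  15
  Δ  : 1  1  1  1  1
  Δ^2: 0  0  0  0
  Δ^3: 0  0  0
  Δ^4: 0  0
  Δ^5: 0
The first differences are constant (1) and nonzero, while all higher differences vanish, so the minimal degree is 1.

1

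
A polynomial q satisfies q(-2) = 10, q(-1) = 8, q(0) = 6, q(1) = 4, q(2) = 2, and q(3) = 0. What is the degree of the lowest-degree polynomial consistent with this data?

1

Forward differences of the values at s = -2, -1, 0, 1, 2, 3:
  q  : 10  8  6  4  2  0
  Δ  : -2  -2  -2  -2  -2
  Δ^2: 0  0  0  0
  Δ^3: 0  0  0
  Δ^4: 0  0
  Δ^5: 0
The first differences are constant (-2) and nonzero, while all higher differences vanish, so the minimal degree is 1.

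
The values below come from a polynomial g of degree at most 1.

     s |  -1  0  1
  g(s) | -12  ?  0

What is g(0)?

On equispaced nodes a degree-1 polynomial has vanishing second forward difference, so
  g(-1) - 2·g(0) + g(1) = 0.
Substituting the known values and solving for g(0):
  -2·g(0) = 12
  g(0) = -6.

-6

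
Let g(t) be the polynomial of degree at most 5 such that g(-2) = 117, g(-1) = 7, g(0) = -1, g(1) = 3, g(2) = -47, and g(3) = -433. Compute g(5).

-5861

Write g(t) = at^5 + bt^4 + ct^3 + dt^2 + et + k. Substituting each data point gives a linear system:
  -32a + 16b - 8c + 4d - 2e + k = 117
  -a + b - c + d - e + k = 7
  k = -1
  a + b + c + d + e + k = 3
  32a + 16b + 8c + 4d + 2e + k = -47
  243a + 81b + 27c + 9d + 3e + k = -433
Solving the system yields a = -2, b = 1, c = -3, d = 5, e = 3, k = -1.
So g(t) = -2t^5 + t^4 - 3t^3 + 5t^2 + 3t - 1.
Then g(5) = -5861.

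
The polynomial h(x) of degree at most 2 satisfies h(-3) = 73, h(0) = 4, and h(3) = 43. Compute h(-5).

Forward differences of the values at x = -3, 0, 3:
  h  : 73  4  43
  Δ  : -69  39
  Δ^2: 108
The second differences are constant, confirming degree 2.
Interpolating (Newton forward form) and evaluating at x = -5 gives h(-5) = 179.

179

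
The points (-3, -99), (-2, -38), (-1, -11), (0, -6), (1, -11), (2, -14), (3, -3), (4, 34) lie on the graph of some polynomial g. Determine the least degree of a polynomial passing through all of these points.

Forward differences of the values at u = -3, -2, -1, 0, 1, 2, 3, 4:
  g  : -99  -38  -11  -6  -11  -14  -3  34
  Δ  : 61  27  5  -5  -3  11  37
  Δ^2: -34  -22  -10  2  14  26
  Δ^3: 12  12  12  12  12
  Δ^4: 0  0  0  0
  Δ^5: 0  0  0
  Δ^6: 0  0
  Δ^7: 0
The third differences are constant (12) and nonzero, while all higher differences vanish, so the minimal degree is 3.

3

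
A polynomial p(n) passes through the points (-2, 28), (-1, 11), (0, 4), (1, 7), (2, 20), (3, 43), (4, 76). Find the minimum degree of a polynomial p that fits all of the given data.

2

Forward differences of the values at n = -2, -1, 0, 1, 2, 3, 4:
  p  : 28  11  4  7  20  43  76
  Δ  : -17  -7  3  13  23  33
  Δ^2: 10  10  10  10  10
  Δ^3: 0  0  0  0
  Δ^4: 0  0  0
  Δ^5: 0  0
  Δ^6: 0
The second differences are constant (10) and nonzero, while all higher differences vanish, so the minimal degree is 2.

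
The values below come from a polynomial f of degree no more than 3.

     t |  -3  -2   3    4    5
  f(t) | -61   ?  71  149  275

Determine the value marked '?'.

The 4 known points determine the degree-3 polynomial uniquely.
Write f(t) = at^3 + bt^2 + ct + d. Substituting each data point gives a linear system:
  -27a + 9b - 3c + d = -61
  27a + 9b + 3c + d = 71
  64a + 16b + 4c + d = 149
  125a + 25b + 5c + d = 275
Solving the system yields a = 2, b = 0, c = 4, d = 5.
So f(t) = 2t³ + 4t + 5.
Then f(-2) = -19.

-19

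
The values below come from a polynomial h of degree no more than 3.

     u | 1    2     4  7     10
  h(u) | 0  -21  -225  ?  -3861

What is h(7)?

-1296

The 4 known points determine the degree-3 polynomial uniquely.
Write h(u) = au^3 + bu^2 + cu + d. Substituting each data point gives a linear system:
  a + b + c + d = 0
  8a + 4b + 2c + d = -21
  64a + 16b + 4c + d = -225
  1000a + 100b + 10c + d = -3861
Solving the system yields a = -4, b = 1, c = 4, d = -1.
So h(u) = -4u³ + u² + 4u - 1.
Then h(7) = -1296.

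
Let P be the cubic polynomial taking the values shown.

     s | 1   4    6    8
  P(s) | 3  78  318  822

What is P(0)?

6

Write P(s) = as^3 + bs^2 + cs + d. Substituting each data point gives a linear system:
  a + b + c + d = 3
  64a + 16b + 4c + d = 78
  216a + 36b + 6c + d = 318
  512a + 64b + 8c + d = 822
Solving the system yields a = 2, b = -3, c = -2, d = 6.
So P(s) = 2s^3 - 3s^2 - 2s + 6.
Then P(0) = 6.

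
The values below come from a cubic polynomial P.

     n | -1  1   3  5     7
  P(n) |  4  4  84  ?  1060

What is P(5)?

388

The 4 known points determine the degree-3 polynomial uniquely.
Write P(n) = an^3 + bn^2 + cn + d. Substituting each data point gives a linear system:
  -a + b - c + d = 4
  a + b + c + d = 4
  27a + 9b + 3c + d = 84
  343a + 49b + 7c + d = 1060
Solving the system yields a = 3, b = 1, c = -3, d = 3.
So P(n) = 3n³ + n² - 3n + 3.
Then P(5) = 388.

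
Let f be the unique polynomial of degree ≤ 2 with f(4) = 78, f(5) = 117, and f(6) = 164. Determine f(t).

Write f(t) = at^2 + bt + c. Substituting each data point gives a linear system:
  16a + 4b + c = 78
  25a + 5b + c = 117
  36a + 6b + c = 164
Solving the system yields a = 4, b = 3, c = 2.
So f(t) = 4t^2 + 3t + 2.
Check: f(5) = 117. ✓

f(t) = 4t^2 + 3t + 2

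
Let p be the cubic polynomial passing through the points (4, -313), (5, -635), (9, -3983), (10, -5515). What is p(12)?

Write p(u) = au^3 + bu^2 + cu + d. Substituting each data point gives a linear system:
  64a + 16b + 4c + d = -313
  125a + 25b + 5c + d = -635
  729a + 81b + 9c + d = -3983
  1000a + 100b + 10c + d = -5515
Solving the system yields a = -6, b = 5, c = -1, d = -5.
So p(u) = -6u^3 + 5u^2 - u - 5.
Then p(12) = -9665.

-9665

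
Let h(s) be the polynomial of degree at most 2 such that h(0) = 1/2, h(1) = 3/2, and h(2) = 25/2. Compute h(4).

Forward differences of the values at s = 0, 1, 2:
  h  : 1/2  3/2  25/2
  Δ  : 1  11
  Δ^2: 10
The second differences are constant, confirming degree 2.
Interpolating (Newton forward form) and evaluating at s = 4 gives h(4) = 129/2.

129/2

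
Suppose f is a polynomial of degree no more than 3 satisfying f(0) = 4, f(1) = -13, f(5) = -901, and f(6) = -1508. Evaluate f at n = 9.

Write f(n) = an^3 + bn^2 + cn + d. Substituting each data point gives a linear system:
  d = 4
  a + b + c + d = -13
  125a + 25b + 5c + d = -901
  216a + 36b + 6c + d = -1508
Solving the system yields a = -6, b = -5, c = -6, d = 4.
So f(n) = -6n³ - 5n² - 6n + 4.
Then f(9) = -4829.

-4829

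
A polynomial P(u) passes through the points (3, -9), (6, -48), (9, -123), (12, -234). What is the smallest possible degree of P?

2

Forward differences of the values at u = 3, 6, 9, 12:
  P  : -9  -48  -123  -234
  Δ  : -39  -75  -111
  Δ^2: -36  -36
  Δ^3: 0
The second differences are constant (-36) and nonzero, while all higher differences vanish, so the minimal degree is 2.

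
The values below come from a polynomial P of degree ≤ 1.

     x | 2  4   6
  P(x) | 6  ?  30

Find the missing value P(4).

18

The 2 known points determine the degree-1 polynomial uniquely.
Write P(x) = ax + b. Substituting each data point gives a linear system:
  2a + b = 6
  6a + b = 30
Solving the system yields a = 6, b = -6.
So P(x) = 6x - 6.
Then P(4) = 18.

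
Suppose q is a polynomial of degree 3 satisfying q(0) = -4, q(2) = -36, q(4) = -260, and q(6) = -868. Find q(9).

Write q(n) = an^3 + bn^2 + cn + d. Substituting each data point gives a linear system:
  d = -4
  8a + 4b + 2c + d = -36
  64a + 16b + 4c + d = -260
  216a + 36b + 6c + d = -868
Solving the system yields a = -4, b = 0, c = 0, d = -4.
So q(n) = -4n³ - 4.
Then q(9) = -2920.

-2920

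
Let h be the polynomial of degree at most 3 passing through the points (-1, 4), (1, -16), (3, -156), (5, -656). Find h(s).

h(s) = -5s^3 - 5s - 6

Using the Lagrange interpolation formula with nodes -1, 1, 3, 5:
  L_0(s) = (s - 1)(s - 3)(s - 5) / -48
  L_1(s) = (s + 1)(s - 3)(s - 5) / 16
  L_2(s) = (s + 1)(s - 1)(s - 5) / -16
  L_3(s) = (s + 1)(s - 1)(s - 3) / 48
Then h(s) = 4·L_0(s) - 16·L_1(s) - 156·L_2(s) - 656·L_3(s).
Expanding and collecting terms gives h(s) = -5s³ - 5s - 6.
Check: h(1) = -16. ✓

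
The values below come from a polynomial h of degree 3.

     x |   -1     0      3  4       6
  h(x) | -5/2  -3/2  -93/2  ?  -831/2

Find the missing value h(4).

-235/2

The 4 known points determine the degree-3 polynomial uniquely.
Write h(x) = ax^3 + bx^2 + cx + d. Substituting each data point gives a linear system:
  -a + b - c + d = -5/2
  d = -3/2
  27a + 9b + 3c + d = -93/2
  216a + 36b + 6c + d = -831/2
Solving the system yields a = -2, b = 0, c = 3, d = -3/2.
So h(x) = -2x³ + 3x - 3/2.
Then h(4) = -235/2.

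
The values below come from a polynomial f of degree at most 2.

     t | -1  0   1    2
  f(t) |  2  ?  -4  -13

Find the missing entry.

On equispaced nodes a degree-2 polynomial has vanishing third forward difference, so
  - f(-1) + 3·f(0) - 3·f(1) + f(2) = 0.
Substituting the known values and solving for f(0):
  3·f(0) = 3
  f(0) = 1.

1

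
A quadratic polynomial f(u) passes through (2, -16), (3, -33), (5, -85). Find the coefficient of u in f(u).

-2

Write f(u) = au^2 + bu + c. Substituting each data point gives a linear system:
  4a + 2b + c = -16
  9a + 3b + c = -33
  25a + 5b + c = -85
Solving the system yields a = -3, b = -2, c = 0.
So f(u) = -3u² - 2u.
The coefficient of u is -2.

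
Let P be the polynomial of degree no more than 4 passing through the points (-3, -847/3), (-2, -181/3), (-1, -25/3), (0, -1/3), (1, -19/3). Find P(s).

P(s) = -4s^4 - 3s^3 - 3s^2 + 4s - 1/3

Write P(s) = as^4 + bs^3 + cs^2 + ds + e. Substituting each data point gives a linear system:
  81a - 27b + 9c - 3d + e = -847/3
  16a - 8b + 4c - 2d + e = -181/3
  a - b + c - d + e = -25/3
  e = -1/3
  a + b + c + d + e = -19/3
Solving the system yields a = -4, b = -3, c = -3, d = 4, e = -1/3.
So P(s) = -4s^4 - 3s^3 - 3s^2 + 4s - 1/3.
Check: P(0) = -1/3. ✓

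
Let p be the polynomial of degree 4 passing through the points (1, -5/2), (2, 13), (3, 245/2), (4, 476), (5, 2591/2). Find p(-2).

95

Write p(u) = au^4 + bu^3 + cu^2 + du + e. Substituting each data point gives a linear system:
  a + b + c + d + e = -5/2
  16a + 8b + 4c + 2d + e = 13
  81a + 27b + 9c + 3d + e = 245/2
  256a + 64b + 16c + 4d + e = 476
  625a + 125b + 25c + 5d + e = 2591/2
Solving the system yields a = 3, b = -5, c = 2, d = -1/2, e = -2.
So p(u) = 3u⁴ - 5u³ + 2u² - (1/2)u - 2.
Then p(-2) = 95.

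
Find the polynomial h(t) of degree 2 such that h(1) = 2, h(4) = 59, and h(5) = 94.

h(t) = 4t^2 - t - 1

Write h(t) = at^2 + bt + c. Substituting each data point gives a linear system:
  a + b + c = 2
  16a + 4b + c = 59
  25a + 5b + c = 94
Solving the system yields a = 4, b = -1, c = -1.
So h(t) = 4t^2 - t - 1.
Check: h(5) = 94. ✓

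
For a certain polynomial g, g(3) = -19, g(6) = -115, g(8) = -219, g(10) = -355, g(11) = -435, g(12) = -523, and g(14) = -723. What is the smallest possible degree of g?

Divided differences on the nodes 3, 6, 8, 10, 11, 12, 14:
  order 0: -19  -115  -219  -355  -435  -523  -723
  order 1: -32  -52  -68  -80  -88  -100
  order 2: -4  -4  -4  -4  -4
  order 3: 0  0  0  0
  order 4: 0  0  0
  order 5: 0  0
  order 6: 0
The order-2 divided differences are all -4 (nonzero) and every higher order vanishes, so the data lies on a polynomial of degree exactly 2.

2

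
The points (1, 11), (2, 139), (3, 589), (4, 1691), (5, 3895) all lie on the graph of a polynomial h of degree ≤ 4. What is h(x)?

h(x) = 5x^4 + 5x^3 + 6x^2 - 5

Write h(x) = ax^4 + bx^3 + cx^2 + dx + e. Substituting each data point gives a linear system:
  a + b + c + d + e = 11
  16a + 8b + 4c + 2d + e = 139
  81a + 27b + 9c + 3d + e = 589
  256a + 64b + 16c + 4d + e = 1691
  625a + 125b + 25c + 5d + e = 3895
Solving the system yields a = 5, b = 5, c = 6, d = 0, e = -5.
So h(x) = 5x⁴ + 5x³ + 6x² - 5.
Check: h(5) = 3895. ✓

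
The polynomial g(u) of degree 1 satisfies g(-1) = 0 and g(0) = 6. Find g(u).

Using the Lagrange interpolation formula with nodes -1, 0:
  L_0(u) = u / -1
  L_1(u) = (u + 1) / 1
Then g(u) = 0·L_0(u) + 6·L_1(u).
Expanding and collecting terms gives g(u) = 6u + 6.
Check: g(0) = 6. ✓

g(u) = 6u + 6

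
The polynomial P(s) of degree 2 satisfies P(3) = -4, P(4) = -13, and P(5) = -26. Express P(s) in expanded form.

Write P(s) = as^2 + bs + c. Substituting each data point gives a linear system:
  9a + 3b + c = -4
  16a + 4b + c = -13
  25a + 5b + c = -26
Solving the system yields a = -2, b = 5, c = -1.
So P(s) = -2s^2 + 5s - 1.
Check: P(5) = -26. ✓

P(s) = -2s^2 + 5s - 1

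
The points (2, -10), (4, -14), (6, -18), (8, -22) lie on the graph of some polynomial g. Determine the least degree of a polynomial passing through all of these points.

Forward differences of the values at n = 2, 4, 6, 8:
  g  : -10  -14  -18  -22
  Δ  : -4  -4  -4
  Δ^2: 0  0
  Δ^3: 0
The first differences are constant (-4) and nonzero, while all higher differences vanish, so the minimal degree is 1.

1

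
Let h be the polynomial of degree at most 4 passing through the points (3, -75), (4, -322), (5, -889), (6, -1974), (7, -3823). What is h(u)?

h(u) = -2u^4 + 3u^3 - 2u^2 + 6u + 6

Write h(u) = au^4 + bu^3 + cu^2 + du + e. Substituting each data point gives a linear system:
  81a + 27b + 9c + 3d + e = -75
  256a + 64b + 16c + 4d + e = -322
  625a + 125b + 25c + 5d + e = -889
  1296a + 216b + 36c + 6d + e = -1974
  2401a + 343b + 49c + 7d + e = -3823
Solving the system yields a = -2, b = 3, c = -2, d = 6, e = 6.
So h(u) = -2u^4 + 3u^3 - 2u^2 + 6u + 6.
Check: h(6) = -1974. ✓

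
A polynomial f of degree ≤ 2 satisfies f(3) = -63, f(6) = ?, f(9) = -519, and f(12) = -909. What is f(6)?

On equispaced nodes a degree-2 polynomial has vanishing third forward difference, so
  - f(3) + 3·f(6) - 3·f(9) + f(12) = 0.
Substituting the known values and solving for f(6):
  3·f(6) = -711
  f(6) = -237.

-237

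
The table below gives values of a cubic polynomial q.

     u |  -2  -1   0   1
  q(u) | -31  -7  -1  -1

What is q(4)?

Forward differences of the values at u = -2, -1, 0, 1:
  q  : -31  -7  -1  -1
  Δ  : 24  6  0
  Δ^2: -18  -6
  Δ^3: 12
The third differences are constant, confirming degree 3.
Interpolating (Newton forward form) and evaluating at u = 4 gives q(4) = 83.

83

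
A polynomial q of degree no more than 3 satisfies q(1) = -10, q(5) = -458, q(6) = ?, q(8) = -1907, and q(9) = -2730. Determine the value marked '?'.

-795

The 4 known points determine the degree-3 polynomial uniquely.
Write q(u) = au^3 + bu^2 + cu + d. Substituting each data point gives a linear system:
  a + b + c + d = -10
  125a + 25b + 5c + d = -458
  512a + 64b + 8c + d = -1907
  729a + 81b + 9c + d = -2730
Solving the system yields a = -4, b = 3, c = -6, d = -3.
So q(u) = -4u^3 + 3u^2 - 6u - 3.
Then q(6) = -795.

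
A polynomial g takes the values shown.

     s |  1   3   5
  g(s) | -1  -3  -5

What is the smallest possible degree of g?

Forward differences of the values at s = 1, 3, 5:
  g  : -1  -3  -5
  Δ  : -2  -2
  Δ^2: 0
The first differences are constant (-2) and nonzero, while all higher differences vanish, so the minimal degree is 1.

1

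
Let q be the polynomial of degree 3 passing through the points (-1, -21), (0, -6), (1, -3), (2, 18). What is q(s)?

q(s) = 5s^3 - 6s^2 + 4s - 6

Write q(s) = as^3 + bs^2 + cs + d. Substituting each data point gives a linear system:
  -a + b - c + d = -21
  d = -6
  a + b + c + d = -3
  8a + 4b + 2c + d = 18
Solving the system yields a = 5, b = -6, c = 4, d = -6.
So q(s) = 5s^3 - 6s^2 + 4s - 6.
Check: q(2) = 18. ✓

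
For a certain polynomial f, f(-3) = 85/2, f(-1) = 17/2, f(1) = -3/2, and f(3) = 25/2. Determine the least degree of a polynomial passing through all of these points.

Forward differences of the values at s = -3, -1, 1, 3:
  f  : 85/2  17/2  -3/2  25/2
  Δ  : -34  -10  14
  Δ^2: 24  24
  Δ^3: 0
The second differences are constant (24) and nonzero, while all higher differences vanish, so the minimal degree is 2.

2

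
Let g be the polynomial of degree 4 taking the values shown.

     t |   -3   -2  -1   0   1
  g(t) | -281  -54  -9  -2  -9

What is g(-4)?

Forward differences of the values at t = -3, -2, -1, 0, 1:
  g  : -281  -54  -9  -2  -9
  Δ  : 227  45  7  -7
  Δ^2: -182  -38  -14
  Δ^3: 144  24
  Δ^4: -120
The fourth differences are constant, confirming degree 4.
Interpolating (Newton forward form) and evaluating at t = -4 gives g(-4) = -954.

-954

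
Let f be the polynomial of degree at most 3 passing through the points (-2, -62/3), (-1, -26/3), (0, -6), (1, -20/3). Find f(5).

232/3

Forward differences of the values at s = -2, -1, 0, 1:
  f  : -62/3  -26/3  -6  -20/3
  Δ  : 12  8/3  -2/3
  Δ^2: -28/3  -10/3
  Δ^3: 6
The third differences are constant, confirming degree 3.
Interpolating (Newton forward form) and evaluating at s = 5 gives f(5) = 232/3.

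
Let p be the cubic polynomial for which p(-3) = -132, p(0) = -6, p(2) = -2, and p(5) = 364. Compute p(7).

Write p(u) = au^3 + bu^2 + cu + d. Substituting each data point gives a linear system:
  -27a + 9b - 3c + d = -132
  d = -6
  8a + 4b + 2c + d = -2
  125a + 25b + 5c + d = 364
Solving the system yields a = 4, b = -4, c = -6, d = -6.
So p(u) = 4u^3 - 4u^2 - 6u - 6.
Then p(7) = 1128.

1128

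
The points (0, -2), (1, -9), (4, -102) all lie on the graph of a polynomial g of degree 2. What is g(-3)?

Using the Lagrange interpolation formula with nodes 0, 1, 4:
  L_0(s) = (s - 1)(s - 4) / 4
  L_1(s) = s(s - 4) / -3
  L_2(s) = s(s - 1) / 12
Then g(s) = -2·L_0(s) - 9·L_1(s) - 102·L_2(s).
Expanding and collecting terms gives g(s) = -6s² - s - 2.
Evaluating at s = -3: g(-3) = -53.

-53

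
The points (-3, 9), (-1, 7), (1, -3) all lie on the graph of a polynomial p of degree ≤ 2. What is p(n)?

p(n) = -n^2 - 5n + 3

Using the Lagrange interpolation formula with nodes -3, -1, 1:
  L_0(n) = (n + 1)(n - 1) / 8
  L_1(n) = (n + 3)(n - 1) / -4
  L_2(n) = (n + 3)(n + 1) / 8
Then p(n) = 9·L_0(n) + 7·L_1(n) - 3·L_2(n).
Expanding and collecting terms gives p(n) = -n^2 - 5n + 3.
Check: p(-1) = 7. ✓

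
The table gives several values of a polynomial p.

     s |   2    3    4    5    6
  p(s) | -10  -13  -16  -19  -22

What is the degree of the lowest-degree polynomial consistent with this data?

Divided differences on the nodes 2, 3, 4, 5, 6:
  order 0: -10  -13  -16  -19  -22
  order 1: -3  -3  -3  -3
  order 2: 0  0  0
  order 3: 0  0
  order 4: 0
The order-1 divided differences are all -3 (nonzero) and every higher order vanishes, so the data lies on a polynomial of degree exactly 1.

1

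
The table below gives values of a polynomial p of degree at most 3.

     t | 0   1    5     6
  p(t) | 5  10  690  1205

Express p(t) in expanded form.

Write p(t) = at^3 + bt^2 + ct + d. Substituting each data point gives a linear system:
  d = 5
  a + b + c + d = 10
  125a + 25b + 5c + d = 690
  216a + 36b + 6c + d = 1205
Solving the system yields a = 6, b = -3, c = 2, d = 5.
So p(t) = 6t³ - 3t² + 2t + 5.
Check: p(1) = 10. ✓

p(t) = 6t^3 - 3t^2 + 2t + 5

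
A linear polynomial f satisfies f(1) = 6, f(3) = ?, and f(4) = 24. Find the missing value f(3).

The 2 known points determine the degree-1 polynomial uniquely.
Write f(n) = an + b. Substituting each data point gives a linear system:
  a + b = 6
  4a + b = 24
Solving the system yields a = 6, b = 0.
So f(n) = 6n.
Then f(3) = 18.

18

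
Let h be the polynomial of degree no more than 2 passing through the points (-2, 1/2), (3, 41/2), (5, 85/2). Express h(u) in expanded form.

h(u) = u^2 + 3u + 5/2

Write h(u) = au^2 + bu + c. Substituting each data point gives a linear system:
  4a - 2b + c = 1/2
  9a + 3b + c = 41/2
  25a + 5b + c = 85/2
Solving the system yields a = 1, b = 3, c = 5/2.
So h(u) = u² + 3u + 5/2.
Check: h(5) = 85/2. ✓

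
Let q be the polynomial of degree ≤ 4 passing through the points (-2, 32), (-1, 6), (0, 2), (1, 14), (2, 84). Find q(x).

Write q(x) = ax^4 + bx^3 + cx^2 + dx + e. Substituting each data point gives a linear system:
  16a - 8b + 4c - 2d + e = 32
  a - b + c - d + e = 6
  e = 2
  a + b + c + d + e = 14
  16a + 8b + 4c + 2d + e = 84
Solving the system yields a = 2, b = 3, c = 6, d = 1, e = 2.
So q(x) = 2x^4 + 3x^3 + 6x^2 + x + 2.
Check: q(0) = 2. ✓

q(x) = 2x^4 + 3x^3 + 6x^2 + x + 2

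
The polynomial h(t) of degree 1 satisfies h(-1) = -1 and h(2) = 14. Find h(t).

h(t) = 5t + 4

Write h(t) = at + b. Substituting each data point gives a linear system:
  -a + b = -1
  2a + b = 14
Solving the system yields a = 5, b = 4.
So h(t) = 5t + 4.
Check: h(2) = 14. ✓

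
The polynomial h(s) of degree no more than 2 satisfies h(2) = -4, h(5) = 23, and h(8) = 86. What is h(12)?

226

Write h(s) = as^2 + bs + c. Substituting each data point gives a linear system:
  4a + 2b + c = -4
  25a + 5b + c = 23
  64a + 8b + c = 86
Solving the system yields a = 2, b = -5, c = -2.
So h(s) = 2s^2 - 5s - 2.
Then h(12) = 226.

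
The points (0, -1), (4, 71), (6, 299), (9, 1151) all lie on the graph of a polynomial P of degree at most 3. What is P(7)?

503

Write P(x) = ax^3 + bx^2 + cx + d. Substituting each data point gives a linear system:
  d = -1
  64a + 16b + 4c + d = 71
  216a + 36b + 6c + d = 299
  729a + 81b + 9c + d = 1151
Solving the system yields a = 2, b = -4, c = 2, d = -1.
So P(x) = 2x^3 - 4x^2 + 2x - 1.
Then P(7) = 503.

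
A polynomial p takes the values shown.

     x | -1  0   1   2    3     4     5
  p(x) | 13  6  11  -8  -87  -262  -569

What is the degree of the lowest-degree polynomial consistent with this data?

3

Forward differences of the values at x = -1, 0, 1, 2, 3, 4, 5:
  p  : 13  6  11  -8  -87  -262  -569
  Δ  : -7  5  -19  -79  -175  -307
  Δ^2: 12  -24  -60  -96  -132
  Δ^3: -36  -36  -36  -36
  Δ^4: 0  0  0
  Δ^5: 0  0
  Δ^6: 0
The third differences are constant (-36) and nonzero, while all higher differences vanish, so the minimal degree is 3.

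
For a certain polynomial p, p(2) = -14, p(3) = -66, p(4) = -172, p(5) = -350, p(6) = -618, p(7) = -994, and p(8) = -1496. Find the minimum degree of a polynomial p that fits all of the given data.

Forward differences of the values at x = 2, 3, 4, 5, 6, 7, 8:
  p  : -14  -66  -172  -350  -618  -994  -1496
  Δ  : -52  -106  -178  -268  -376  -502
  Δ^2: -54  -72  -90  -108  -126
  Δ^3: -18  -18  -18  -18
  Δ^4: 0  0  0
  Δ^5: 0  0
  Δ^6: 0
The third differences are constant (-18) and nonzero, while all higher differences vanish, so the minimal degree is 3.

3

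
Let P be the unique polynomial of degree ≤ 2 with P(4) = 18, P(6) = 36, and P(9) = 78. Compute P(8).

62

Using the Lagrange interpolation formula with nodes 4, 6, 9:
  L_0(n) = (n - 6)(n - 9) / 10
  L_1(n) = (n - 4)(n - 9) / -6
  L_2(n) = (n - 4)(n - 6) / 15
Then P(n) = 18·L_0(n) + 36·L_1(n) + 78·L_2(n).
Expanding and collecting terms gives P(n) = n^2 - n + 6.
Evaluating at n = 8: P(8) = 62.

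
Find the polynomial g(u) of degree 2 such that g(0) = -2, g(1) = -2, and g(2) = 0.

Write g(u) = au^2 + bu + c. Substituting each data point gives a linear system:
  c = -2
  a + b + c = -2
  4a + 2b + c = 0
Solving the system yields a = 1, b = -1, c = -2.
So g(u) = u^2 - u - 2.
Check: g(2) = 0. ✓

g(u) = u^2 - u - 2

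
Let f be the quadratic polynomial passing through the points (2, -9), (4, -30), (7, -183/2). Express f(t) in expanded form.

Write f(t) = at^2 + bt + c. Substituting each data point gives a linear system:
  4a + 2b + c = -9
  16a + 4b + c = -30
  49a + 7b + c = -183/2
Solving the system yields a = -2, b = 3/2, c = -4.
So f(t) = -2t² + (3/2)t - 4.
Check: f(4) = -30. ✓

f(t) = -2t^2 + (3/2)t - 4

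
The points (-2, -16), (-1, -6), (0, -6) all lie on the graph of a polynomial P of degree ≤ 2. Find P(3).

Forward differences of the values at x = -2, -1, 0:
  P  : -16  -6  -6
  Δ  : 10  0
  Δ^2: -10
The second differences are constant, confirming degree 2.
Interpolating (Newton forward form) and evaluating at x = 3 gives P(3) = -66.

-66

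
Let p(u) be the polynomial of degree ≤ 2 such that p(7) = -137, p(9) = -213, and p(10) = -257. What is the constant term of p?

Write p(u) = au^2 + bu + c. Substituting each data point gives a linear system:
  49a + 7b + c = -137
  81a + 9b + c = -213
  100a + 10b + c = -257
Solving the system yields a = -2, b = -6, c = 3.
So p(u) = -2u² - 6u + 3.
The constant term is 3.

3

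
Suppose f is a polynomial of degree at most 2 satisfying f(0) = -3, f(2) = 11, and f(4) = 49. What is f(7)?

151

Write f(u) = au^2 + bu + c. Substituting each data point gives a linear system:
  c = -3
  4a + 2b + c = 11
  16a + 4b + c = 49
Solving the system yields a = 3, b = 1, c = -3.
So f(u) = 3u² + u - 3.
Then f(7) = 151.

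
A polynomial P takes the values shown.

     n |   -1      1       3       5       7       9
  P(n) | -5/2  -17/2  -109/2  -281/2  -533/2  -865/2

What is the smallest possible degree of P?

2

Forward differences of the values at n = -1, 1, 3, 5, 7, 9:
  P  : -5/2  -17/2  -109/2  -281/2  -533/2  -865/2
  Δ  : -6  -46  -86  -126  -166
  Δ^2: -40  -40  -40  -40
  Δ^3: 0  0  0
  Δ^4: 0  0
  Δ^5: 0
The second differences are constant (-40) and nonzero, while all higher differences vanish, so the minimal degree is 2.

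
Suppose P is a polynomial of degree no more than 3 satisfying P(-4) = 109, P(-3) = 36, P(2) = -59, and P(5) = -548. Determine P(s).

Write P(s) = as^3 + bs^2 + cs + d. Substituting each data point gives a linear system:
  -64a + 16b - 4c + d = 109
  -27a + 9b - 3c + d = 36
  8a + 4b + 2c + d = -59
  125a + 25b + 5c + d = -548
Solving the system yields a = -3, b = -6, c = -4, d = -3.
So P(s) = -3s³ - 6s² - 4s - 3.
Check: P(5) = -548. ✓

P(s) = -3s^3 - 6s^2 - 4s - 3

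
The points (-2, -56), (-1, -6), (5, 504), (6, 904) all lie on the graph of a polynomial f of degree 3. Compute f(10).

4504

Using the Lagrange interpolation formula with nodes -2, -1, 5, 6:
  L_0(u) = (u + 1)(u - 5)(u - 6) / -56
  L_1(u) = (u + 2)(u - 5)(u - 6) / 42
  L_2(u) = (u + 2)(u + 1)(u - 6) / -42
  L_3(u) = (u + 2)(u + 1)(u - 5) / 56
Then f(u) = -56·L_0(u) - 6·L_1(u) + 504·L_2(u) + 904·L_3(u).
Expanding and collecting terms gives f(u) = 5u³ - 5u² + 4.
Evaluating at u = 10: f(10) = 4504.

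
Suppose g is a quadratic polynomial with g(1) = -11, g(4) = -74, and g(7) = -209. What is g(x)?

Write g(x) = ax^2 + bx + c. Substituting each data point gives a linear system:
  a + b + c = -11
  16a + 4b + c = -74
  49a + 7b + c = -209
Solving the system yields a = -4, b = -1, c = -6.
So g(x) = -4x^2 - x - 6.
Check: g(1) = -11. ✓

g(x) = -4x^2 - x - 6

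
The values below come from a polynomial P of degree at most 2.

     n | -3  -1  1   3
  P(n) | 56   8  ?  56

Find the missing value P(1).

8

On equispaced nodes a degree-2 polynomial has vanishing third forward difference, so
  - P(-3) + 3·P(-1) - 3·P(1) + P(3) = 0.
Substituting the known values and solving for P(1):
  -3·P(1) = -24
  P(1) = 8.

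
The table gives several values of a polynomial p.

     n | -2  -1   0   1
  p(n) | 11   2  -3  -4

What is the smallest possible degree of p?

Forward differences of the values at n = -2, -1, 0, 1:
  p  : 11  2  -3  -4
  Δ  : -9  -5  -1
  Δ^2: 4  4
  Δ^3: 0
The second differences are constant (4) and nonzero, while all higher differences vanish, so the minimal degree is 2.

2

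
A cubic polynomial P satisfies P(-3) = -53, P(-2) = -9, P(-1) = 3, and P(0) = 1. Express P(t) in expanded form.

P(t) = 3t^3 + 2t^2 - 3t + 1

Using the Lagrange interpolation formula with nodes -3, -2, -1, 0:
  L_0(t) = (t + 2)(t + 1)t / -6
  L_1(t) = (t + 3)(t + 1)t / 2
  L_2(t) = (t + 3)(t + 2)t / -2
  L_3(t) = (t + 3)(t + 2)(t + 1) / 6
Then P(t) = -53·L_0(t) - 9·L_1(t) + 3·L_2(t) + 1·L_3(t).
Expanding and collecting terms gives P(t) = 3t^3 + 2t^2 - 3t + 1.
Check: P(-2) = -9. ✓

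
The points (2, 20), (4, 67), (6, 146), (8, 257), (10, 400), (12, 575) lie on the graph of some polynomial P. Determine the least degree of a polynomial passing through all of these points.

2

Forward differences of the values at n = 2, 4, 6, 8, 10, 12:
  P  : 20  67  146  257  400  575
  Δ  : 47  79  111  143  175
  Δ^2: 32  32  32  32
  Δ^3: 0  0  0
  Δ^4: 0  0
  Δ^5: 0
The second differences are constant (32) and nonzero, while all higher differences vanish, so the minimal degree is 2.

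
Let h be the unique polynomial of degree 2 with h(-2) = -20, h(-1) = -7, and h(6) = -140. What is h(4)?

Using the Lagrange interpolation formula with nodes -2, -1, 6:
  L_0(x) = (x + 1)(x - 6) / 8
  L_1(x) = (x + 2)(x - 6) / -7
  L_2(x) = (x + 2)(x + 1) / 56
Then h(x) = -20·L_0(x) - 7·L_1(x) - 140·L_2(x).
Expanding and collecting terms gives h(x) = -4x^2 + x - 2.
Evaluating at x = 4: h(4) = -62.

-62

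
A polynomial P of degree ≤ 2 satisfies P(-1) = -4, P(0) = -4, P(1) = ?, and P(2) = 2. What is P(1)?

On equispaced nodes a degree-2 polynomial has vanishing third forward difference, so
  - P(-1) + 3·P(0) - 3·P(1) + P(2) = 0.
Substituting the known values and solving for P(1):
  -3·P(1) = 6
  P(1) = -2.

-2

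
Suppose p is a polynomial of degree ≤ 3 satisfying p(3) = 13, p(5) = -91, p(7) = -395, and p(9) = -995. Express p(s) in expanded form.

Using the Lagrange interpolation formula with nodes 3, 5, 7, 9:
  L_0(s) = (s - 5)(s - 7)(s - 9) / -48
  L_1(s) = (s - 3)(s - 7)(s - 9) / 16
  L_2(s) = (s - 3)(s - 5)(s - 9) / -16
  L_3(s) = (s - 3)(s - 5)(s - 7) / 48
Then p(s) = 13·L_0(s) - 91·L_1(s) - 395·L_2(s) - 995·L_3(s).
Expanding and collecting terms gives p(s) = -2s^3 + 5s^2 + 6s + 4.
Check: p(9) = -995. ✓

p(s) = -2s^3 + 5s^2 + 6s + 4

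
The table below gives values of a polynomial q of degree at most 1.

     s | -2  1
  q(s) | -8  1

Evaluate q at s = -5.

-17

Write q(s) = as + b. Substituting each data point gives a linear system:
  -2a + b = -8
  a + b = 1
Solving the system yields a = 3, b = -2.
So q(s) = 3s - 2.
Then q(-5) = -17.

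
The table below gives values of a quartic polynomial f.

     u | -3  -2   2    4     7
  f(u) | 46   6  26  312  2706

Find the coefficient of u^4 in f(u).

1

Write f(u) = au^4 + bu^3 + cu^2 + du + e. Substituting each data point gives a linear system:
  81a - 27b + 9c - 3d + e = 46
  16a - 8b + 4c - 2d + e = 6
  16a + 8b + 4c + 2d + e = 26
  256a + 64b + 16c + 4d + e = 312
  2401a + 343b + 49c + 7d + e = 2706
Solving the system yields a = 1, b = 1, c = -1, d = 1, e = 4.
So f(u) = u^4 + u^3 - u^2 + u + 4.
The leading coefficient is 1.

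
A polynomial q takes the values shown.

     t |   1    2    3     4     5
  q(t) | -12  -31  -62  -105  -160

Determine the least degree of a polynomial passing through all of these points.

2

Forward differences of the values at t = 1, 2, 3, 4, 5:
  q  : -12  -31  -62  -105  -160
  Δ  : -19  -31  -43  -55
  Δ^2: -12  -12  -12
  Δ^3: 0  0
  Δ^4: 0
The second differences are constant (-12) and nonzero, while all higher differences vanish, so the minimal degree is 2.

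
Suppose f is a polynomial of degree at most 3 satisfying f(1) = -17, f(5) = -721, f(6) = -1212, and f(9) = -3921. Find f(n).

f(n) = -5n^3 - 3n^2 - 3n - 6

Using the Lagrange interpolation formula with nodes 1, 5, 6, 9:
  L_0(n) = (n - 5)(n - 6)(n - 9) / -160
  L_1(n) = (n - 1)(n - 6)(n - 9) / 16
  L_2(n) = (n - 1)(n - 5)(n - 9) / -15
  L_3(n) = (n - 1)(n - 5)(n - 6) / 96
Then f(n) = -17·L_0(n) - 721·L_1(n) - 1212·L_2(n) - 3921·L_3(n).
Expanding and collecting terms gives f(n) = -5n^3 - 3n^2 - 3n - 6.
Check: f(6) = -1212. ✓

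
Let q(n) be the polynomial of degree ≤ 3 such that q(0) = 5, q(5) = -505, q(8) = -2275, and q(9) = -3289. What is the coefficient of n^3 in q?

Write q(n) = an^3 + bn^2 + cn + d. Substituting each data point gives a linear system:
  d = 5
  125a + 25b + 5c + d = -505
  512a + 64b + 8c + d = -2275
  729a + 81b + 9c + d = -3289
Solving the system yields a = -5, b = 4, c = 3, d = 5.
So q(n) = -5n^3 + 4n^2 + 3n + 5.
The leading coefficient is -5.

-5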